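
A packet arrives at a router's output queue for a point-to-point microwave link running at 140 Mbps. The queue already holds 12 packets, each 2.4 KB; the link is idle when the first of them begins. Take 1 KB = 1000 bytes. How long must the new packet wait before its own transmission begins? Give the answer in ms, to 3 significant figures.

1.65 ms

Each queued packet: L/R = 19200/140000000 = 0.137143 ms.
12 queued → 1.64571 ms.
Queuing delay = 1.65 ms.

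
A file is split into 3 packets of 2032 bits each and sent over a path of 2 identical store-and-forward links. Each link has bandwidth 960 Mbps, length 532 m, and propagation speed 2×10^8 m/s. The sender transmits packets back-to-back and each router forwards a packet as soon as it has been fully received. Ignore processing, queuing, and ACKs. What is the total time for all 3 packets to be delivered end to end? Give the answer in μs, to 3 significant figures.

13.8 μs

Per-hop transmission t_tx = L/R = 2032/960000000 = 2.11667 μs.
Per-hop propagation t_prop = 532/200000000 = 2.66 μs.
Pipeline fill: first packet needs 2·t_tx to clear all hops; remaining 2 packets each add one t_tx.
Total = (2+3-1)·t_tx + 2·t_prop = 4·2.11667 + 2·2.66 = 13.8 μs.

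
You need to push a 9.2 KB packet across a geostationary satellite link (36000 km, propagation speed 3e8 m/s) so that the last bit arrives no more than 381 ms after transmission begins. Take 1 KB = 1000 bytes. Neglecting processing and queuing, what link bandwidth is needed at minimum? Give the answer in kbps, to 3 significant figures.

L = 73600 bits.
Propagation delay = 36000000 / 300000000 = 120 ms.
Transmission budget = 381 − 120 = 261 ms.
R ≥ L / t_tx = 73600 bits / 0.261 s = 282 kbps.

282 kbps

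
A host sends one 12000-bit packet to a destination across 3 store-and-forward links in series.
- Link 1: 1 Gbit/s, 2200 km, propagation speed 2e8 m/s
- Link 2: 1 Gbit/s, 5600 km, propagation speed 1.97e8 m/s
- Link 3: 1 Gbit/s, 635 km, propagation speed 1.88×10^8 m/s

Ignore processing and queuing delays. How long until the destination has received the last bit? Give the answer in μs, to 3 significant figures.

Transmission delay per hop = L/R = 12000/1000000000 = 12 μs; 3 hops → 36 μs.
Propagation delays (d/s per hop): 11000, 28426.4, 3377.66 μs; sum = 42804.1 μs.
End-to-end = 42800 μs.

42800 μs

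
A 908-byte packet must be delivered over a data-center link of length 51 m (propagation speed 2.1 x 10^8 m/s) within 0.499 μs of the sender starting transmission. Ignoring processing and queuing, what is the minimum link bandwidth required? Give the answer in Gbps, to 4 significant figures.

L = 7264 bits.
Propagation delay = 51 / 210000000 = 0.242857 μs.
Transmission budget = 0.499 − 0.242857 = 0.256143 μs.
R ≥ L / t_tx = 7264 bits / 2.56143e-07 s = 28.36 Gbps.

28.36 Gbps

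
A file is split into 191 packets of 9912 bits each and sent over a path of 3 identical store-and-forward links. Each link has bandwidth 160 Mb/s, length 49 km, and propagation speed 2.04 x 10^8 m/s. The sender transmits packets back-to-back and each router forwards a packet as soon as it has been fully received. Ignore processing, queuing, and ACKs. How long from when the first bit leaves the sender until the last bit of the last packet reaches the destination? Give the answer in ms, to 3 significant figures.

Per-hop transmission t_tx = L/R = 9912/160000000 = 0.06195 ms.
Per-hop propagation t_prop = 49000/204000000 = 0.240196 ms.
Pipeline fill: first packet needs 3·t_tx to clear all hops; remaining 190 packets each add one t_tx.
Total = (3+191-1)·t_tx + 3·t_prop = 193·0.06195 + 3·0.240196 = 12.7 ms.

12.7 ms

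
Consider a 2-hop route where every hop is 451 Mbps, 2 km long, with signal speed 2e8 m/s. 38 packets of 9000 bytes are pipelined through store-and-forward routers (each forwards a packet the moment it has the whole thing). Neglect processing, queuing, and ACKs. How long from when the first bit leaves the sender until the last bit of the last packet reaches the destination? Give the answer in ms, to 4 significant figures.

6.246 ms

Per-hop transmission t_tx = L/R = 72000/451000000 = 0.159645 ms.
Per-hop propagation t_prop = 2000/200000000 = 0.01 ms.
Pipeline fill: first packet needs 2·t_tx to clear all hops; remaining 37 packets each add one t_tx.
Total = (2+38-1)·t_tx + 2·t_prop = 39·0.159645 + 2·0.01 = 6.246 ms.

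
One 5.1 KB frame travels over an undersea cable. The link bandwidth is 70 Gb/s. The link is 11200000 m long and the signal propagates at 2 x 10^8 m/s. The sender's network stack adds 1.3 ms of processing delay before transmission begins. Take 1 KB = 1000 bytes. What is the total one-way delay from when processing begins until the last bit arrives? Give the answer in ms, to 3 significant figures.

L = 40800 bits.
Transmission delay = L/R = 40800 / 70000000000 = 0.000582857 ms.
Propagation delay = d/s = 11200000 m / 200000000 m/s = 56 ms.
Plus processing delay 1.3 ms = 1.3 ms.
Total = 57.3 ms.

57.3 ms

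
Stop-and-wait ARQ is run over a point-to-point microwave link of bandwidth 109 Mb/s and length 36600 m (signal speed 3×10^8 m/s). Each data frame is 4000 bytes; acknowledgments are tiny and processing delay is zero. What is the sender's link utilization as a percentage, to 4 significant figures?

t_tx = L/R = 32000/109000000 = 0.000293578 s.
t_prop = 36600/300000000 = 0.000122 s; RTT = 0.000244 s.
Cycle = t_tx + RTT = 0.000537578 s.
Utilization = t_tx / cycle = 0.000293578/0.000537578 = 54.61 %.

54.61 %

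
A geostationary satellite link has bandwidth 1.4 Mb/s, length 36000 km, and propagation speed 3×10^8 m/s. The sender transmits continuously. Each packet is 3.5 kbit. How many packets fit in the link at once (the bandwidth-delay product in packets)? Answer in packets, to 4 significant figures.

Propagation delay = 36000000 / 300000000 = 0.12 s.
BDP = R × t_prop = 1400000 × 0.12 = 168000 bits.
In packets of 3500 bits: 48.00 packets.

48.00 packets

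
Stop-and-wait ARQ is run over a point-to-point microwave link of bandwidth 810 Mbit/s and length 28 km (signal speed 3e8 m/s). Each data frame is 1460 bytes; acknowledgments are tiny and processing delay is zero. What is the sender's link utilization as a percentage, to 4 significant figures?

t_tx = L/R = 11680/810000000 = 1.44198e-05 s.
t_prop = 28000/300000000 = 9.33333e-05 s; RTT = 0.000186667 s.
Cycle = t_tx + RTT = 0.000201086 s.
Utilization = t_tx / cycle = 1.44198e-05/0.000201086 = 7.171 %.

7.171 %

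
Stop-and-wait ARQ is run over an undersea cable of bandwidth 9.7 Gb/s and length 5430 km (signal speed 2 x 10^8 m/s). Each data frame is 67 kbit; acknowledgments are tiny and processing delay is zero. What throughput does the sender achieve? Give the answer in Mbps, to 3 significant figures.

t_tx = L/R = 67000/9700000000 = 6.90722e-06 s.
t_prop = 5430000/200000000 = 0.02715 s; RTT = 0.0543 s.
Cycle = t_tx + RTT = 0.0543069 s.
Throughput = L / cycle = 67000 / 0.0543069 = 1.23 Mbps.

1.23 Mbps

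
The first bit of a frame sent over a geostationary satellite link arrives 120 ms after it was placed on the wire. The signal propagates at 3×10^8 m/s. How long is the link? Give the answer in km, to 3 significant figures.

36000 km

d = s × t_prop = 300000000 × 0.12 = 36000 km.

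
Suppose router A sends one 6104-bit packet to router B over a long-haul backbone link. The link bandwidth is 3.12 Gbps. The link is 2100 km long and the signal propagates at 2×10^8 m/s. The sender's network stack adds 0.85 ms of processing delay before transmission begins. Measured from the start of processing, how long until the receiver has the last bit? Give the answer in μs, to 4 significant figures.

11350 μs

Transmission delay = L/R = 6104 / 3120000000 = 1.95641 μs.
Propagation delay = d/s = 2100000 m / 200000000 m/s = 10500 μs.
Plus processing delay 0.85 ms = 850 μs.
Total = 11350 μs.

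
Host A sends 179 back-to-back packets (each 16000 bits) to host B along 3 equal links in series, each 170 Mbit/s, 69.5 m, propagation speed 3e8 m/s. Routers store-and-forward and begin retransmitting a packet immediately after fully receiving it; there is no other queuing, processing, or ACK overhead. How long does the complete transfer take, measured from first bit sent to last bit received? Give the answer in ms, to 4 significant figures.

17.04 ms

Per-hop transmission t_tx = L/R = 16000/170000000 = 0.0941176 ms.
Per-hop propagation t_prop = 69.5/300000000 = 0.000231667 ms.
Pipeline fill: first packet needs 3·t_tx to clear all hops; remaining 178 packets each add one t_tx.
Total = (3+179-1)·t_tx + 3·t_prop = 181·0.0941176 + 3·0.000231667 = 17.04 ms.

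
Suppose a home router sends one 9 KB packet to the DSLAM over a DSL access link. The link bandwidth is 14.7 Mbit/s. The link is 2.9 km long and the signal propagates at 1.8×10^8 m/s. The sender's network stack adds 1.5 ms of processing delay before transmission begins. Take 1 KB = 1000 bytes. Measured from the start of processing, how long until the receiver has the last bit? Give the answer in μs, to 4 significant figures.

6414 μs

L = 72000 bits.
Transmission delay = L/R = 72000 / 14700000 = 4897.96 μs.
Propagation delay = d/s = 2900 m / 180000000 m/s = 16.1111 μs.
Plus processing delay 1.5 ms = 1500 μs.
Total = 6414 μs.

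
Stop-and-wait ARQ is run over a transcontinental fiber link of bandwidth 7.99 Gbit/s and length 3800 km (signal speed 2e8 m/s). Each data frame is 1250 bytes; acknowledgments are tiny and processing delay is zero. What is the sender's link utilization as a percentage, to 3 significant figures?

0.00329 %

t_tx = L/R = 10000/7990000000 = 1.25156e-06 s.
t_prop = 3800000/200000000 = 0.019 s; RTT = 0.038 s.
Cycle = t_tx + RTT = 0.0380013 s.
Utilization = t_tx / cycle = 1.25156e-06/0.0380013 = 0.00329 %.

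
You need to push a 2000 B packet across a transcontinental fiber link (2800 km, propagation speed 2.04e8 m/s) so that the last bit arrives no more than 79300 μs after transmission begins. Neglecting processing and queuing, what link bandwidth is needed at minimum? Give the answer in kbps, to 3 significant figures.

244 kbps

L = 16000 bits.
Propagation delay = 2800000 / 204000000 = 13725.5 μs.
Transmission budget = 79300 − 13725.5 = 65574.5 μs.
R ≥ L / t_tx = 16000 bits / 0.0655745 s = 244 kbps.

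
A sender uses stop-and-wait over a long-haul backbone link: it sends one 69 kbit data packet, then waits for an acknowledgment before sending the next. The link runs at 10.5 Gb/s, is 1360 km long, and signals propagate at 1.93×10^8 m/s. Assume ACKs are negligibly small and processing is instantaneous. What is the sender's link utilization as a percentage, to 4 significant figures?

0.04661 %

t_tx = L/R = 69000/10500000000 = 6.57143e-06 s.
t_prop = 1360000/193000000 = 0.00704663 s; RTT = 0.0140933 s.
Cycle = t_tx + RTT = 0.0140998 s.
Utilization = t_tx / cycle = 6.57143e-06/0.0140998 = 0.04661 %.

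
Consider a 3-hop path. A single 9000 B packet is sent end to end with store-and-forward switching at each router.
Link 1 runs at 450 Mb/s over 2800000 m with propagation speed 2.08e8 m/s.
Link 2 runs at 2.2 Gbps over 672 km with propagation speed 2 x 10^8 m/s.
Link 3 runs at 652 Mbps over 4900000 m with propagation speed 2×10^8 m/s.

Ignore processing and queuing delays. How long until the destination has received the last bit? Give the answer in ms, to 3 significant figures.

41.6 ms

L = 9000 × 8 = 72000 bits.
Transmission delays (L/R per hop): 0.16, 0.0327273, 0.110429 ms; sum = 0.303157 ms.
Propagation delays (d/s per hop): 13.4615, 3.36, 24.5 ms; sum = 41.3215 ms.
End-to-end = 41.6 ms.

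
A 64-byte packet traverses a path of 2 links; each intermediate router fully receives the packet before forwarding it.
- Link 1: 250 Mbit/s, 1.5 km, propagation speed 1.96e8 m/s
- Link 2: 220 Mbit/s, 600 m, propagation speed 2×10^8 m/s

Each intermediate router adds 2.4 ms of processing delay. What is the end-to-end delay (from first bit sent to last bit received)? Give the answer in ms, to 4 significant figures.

2.415 ms

L = 64 × 8 = 512 bits.
Transmission delays (L/R per hop): 0.002048, 0.00232727 ms; sum = 0.00437527 ms.
Propagation delays (d/s per hop): 0.00765306, 0.003 ms; sum = 0.0106531 ms.
Processing at 1 router(s): 1 × 2.4 ms = 2.4 ms.
End-to-end = 2.415 ms.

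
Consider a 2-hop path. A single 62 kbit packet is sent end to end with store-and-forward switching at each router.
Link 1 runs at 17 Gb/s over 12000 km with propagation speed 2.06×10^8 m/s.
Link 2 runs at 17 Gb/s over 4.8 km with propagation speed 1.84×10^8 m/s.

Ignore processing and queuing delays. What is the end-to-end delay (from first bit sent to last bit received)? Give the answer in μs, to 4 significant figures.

58290 μs

L = 62000 bits.
Transmission delay per hop = L/R = 62000/17000000000 = 3.64706 μs; 2 hops → 7.29412 μs.
Propagation delays (d/s per hop): 58252.4, 26.087 μs; sum = 58278.5 μs.
End-to-end = 58290 μs.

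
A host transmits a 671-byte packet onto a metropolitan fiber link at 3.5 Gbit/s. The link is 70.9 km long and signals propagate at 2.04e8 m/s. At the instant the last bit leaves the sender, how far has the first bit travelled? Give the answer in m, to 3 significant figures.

313 m

t_tx = L/R = 5368/3500000000 = 1.53371e-06 s.
Distance = s × t_tx = 204000000 × 1.53371e-06 = 313 m.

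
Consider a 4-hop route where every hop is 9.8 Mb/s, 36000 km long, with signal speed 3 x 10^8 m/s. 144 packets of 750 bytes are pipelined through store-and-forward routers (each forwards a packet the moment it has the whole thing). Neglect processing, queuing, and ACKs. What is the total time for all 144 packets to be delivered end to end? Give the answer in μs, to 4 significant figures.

570000 μs

Per-hop transmission t_tx = L/R = 6000/9800000 = 612.245 μs.
Per-hop propagation t_prop = 36000000/300000000 = 120000 μs.
Pipeline fill: first packet needs 4·t_tx to clear all hops; remaining 143 packets each add one t_tx.
Total = (4+144-1)·t_tx + 4·t_prop = 147·612.245 + 4·120000 = 570000 μs.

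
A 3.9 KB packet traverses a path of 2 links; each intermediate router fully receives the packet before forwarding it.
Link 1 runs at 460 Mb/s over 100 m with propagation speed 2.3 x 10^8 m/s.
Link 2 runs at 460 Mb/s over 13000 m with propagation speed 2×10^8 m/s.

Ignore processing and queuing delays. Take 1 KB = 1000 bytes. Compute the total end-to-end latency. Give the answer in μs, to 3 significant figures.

L = 31200 bits.
Transmission delay per hop = L/R = 31200/460000000 = 67.8261 μs; 2 hops → 135.652 μs.
Propagation delays (d/s per hop): 0.434783, 65 μs; sum = 65.4348 μs.
End-to-end = 201 μs.

201 μs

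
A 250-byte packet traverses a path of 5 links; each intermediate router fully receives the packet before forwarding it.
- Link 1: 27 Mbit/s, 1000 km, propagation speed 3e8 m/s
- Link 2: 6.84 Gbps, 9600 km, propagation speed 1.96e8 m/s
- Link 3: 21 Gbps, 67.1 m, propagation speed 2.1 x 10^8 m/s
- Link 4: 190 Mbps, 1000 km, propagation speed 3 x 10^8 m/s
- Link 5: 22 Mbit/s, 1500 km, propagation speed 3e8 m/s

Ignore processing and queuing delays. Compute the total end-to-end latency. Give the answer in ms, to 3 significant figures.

60.8 ms

L = 250 × 8 = 2000 bits.
Transmission delays (L/R per hop): 0.0740741, 0.000292398, 9.52381e-05, 0.0105263, 0.0909091 ms; sum = 0.175897 ms.
Propagation delays (d/s per hop): 3.33333, 48.9796, 0.000319524, 3.33333, 5 ms; sum = 60.6466 ms.
End-to-end = 60.8 ms.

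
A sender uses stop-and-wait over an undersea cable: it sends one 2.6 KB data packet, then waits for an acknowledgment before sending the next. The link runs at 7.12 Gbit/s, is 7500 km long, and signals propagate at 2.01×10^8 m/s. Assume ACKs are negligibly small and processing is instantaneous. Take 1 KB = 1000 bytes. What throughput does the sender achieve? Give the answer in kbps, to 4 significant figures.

t_tx = L/R = 20800/7120000000 = 2.92135e-06 s.
t_prop = 7500000/2.01e+08 = 0.0373134 s; RTT = 0.0746269 s.
Cycle = t_tx + RTT = 0.0746298 s.
Throughput = L / cycle = 20800 / 0.0746298 = 278.7 kbps.

278.7 kbps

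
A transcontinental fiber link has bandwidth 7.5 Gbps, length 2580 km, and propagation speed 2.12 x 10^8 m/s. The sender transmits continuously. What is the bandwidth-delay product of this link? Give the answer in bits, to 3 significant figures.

91300000 bits

Propagation delay = 2580000 / 212000000 = 0.0121698 s.
BDP = R × t_prop = 7500000000 × 0.0121698 = 91273600 bits.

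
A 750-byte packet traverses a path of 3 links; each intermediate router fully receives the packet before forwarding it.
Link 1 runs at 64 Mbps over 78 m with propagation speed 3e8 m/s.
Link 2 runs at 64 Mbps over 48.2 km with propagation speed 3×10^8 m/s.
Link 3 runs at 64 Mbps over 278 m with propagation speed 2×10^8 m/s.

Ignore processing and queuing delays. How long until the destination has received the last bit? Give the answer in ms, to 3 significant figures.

0.444 ms

L = 750 × 8 = 6000 bits.
Transmission delay per hop = L/R = 6000/64000000 = 0.09375 ms; 3 hops → 0.28125 ms.
Propagation delays (d/s per hop): 0.00026, 0.160667, 0.00139 ms; sum = 0.162317 ms.
End-to-end = 0.444 ms.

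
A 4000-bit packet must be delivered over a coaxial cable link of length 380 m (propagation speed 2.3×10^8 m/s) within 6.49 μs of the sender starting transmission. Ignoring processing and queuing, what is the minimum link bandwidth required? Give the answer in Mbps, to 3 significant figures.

827 Mbps

Propagation delay = 380 / 2.3e+08 = 1.65217 μs.
Transmission budget = 6.49 − 1.65217 = 4.83783 μs.
R ≥ L / t_tx = 4000 bits / 4.83783e-06 s = 827 Mbps.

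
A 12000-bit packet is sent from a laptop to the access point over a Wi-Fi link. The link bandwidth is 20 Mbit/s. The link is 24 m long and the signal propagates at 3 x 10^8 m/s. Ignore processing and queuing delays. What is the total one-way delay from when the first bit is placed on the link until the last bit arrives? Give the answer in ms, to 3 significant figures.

0.600 ms

Transmission delay = L/R = 12000 / 20000000 = 0.6 ms.
Propagation delay = d/s = 24 m / 300000000 m/s = 8e-05 ms.
Total = 0.600 ms.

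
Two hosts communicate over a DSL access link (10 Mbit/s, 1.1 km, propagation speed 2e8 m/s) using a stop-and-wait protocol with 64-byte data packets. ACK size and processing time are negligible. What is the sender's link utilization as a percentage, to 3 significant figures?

t_tx = L/R = 512/10000000 = 5.12e-05 s.
t_prop = 1100/200000000 = 5.5e-06 s; RTT = 1.1e-05 s.
Cycle = t_tx + RTT = 6.22e-05 s.
Utilization = t_tx / cycle = 5.12e-05/6.22e-05 = 82.3 %.

82.3 %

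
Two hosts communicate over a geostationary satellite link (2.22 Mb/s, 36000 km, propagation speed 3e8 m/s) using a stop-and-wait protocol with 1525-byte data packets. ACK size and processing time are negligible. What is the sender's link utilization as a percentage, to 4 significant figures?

t_tx = L/R = 12200/2220000 = 0.0054955 s.
t_prop = 36000000/300000000 = 0.12 s; RTT = 0.24 s.
Cycle = t_tx + RTT = 0.245495 s.
Utilization = t_tx / cycle = 0.0054955/0.245495 = 2.239 %.

2.239 %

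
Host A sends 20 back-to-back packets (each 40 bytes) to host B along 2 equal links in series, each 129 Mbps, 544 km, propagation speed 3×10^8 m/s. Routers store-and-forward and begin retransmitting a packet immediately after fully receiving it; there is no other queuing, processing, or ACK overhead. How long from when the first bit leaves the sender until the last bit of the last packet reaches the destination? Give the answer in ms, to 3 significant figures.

Per-hop transmission t_tx = L/R = 320/129000000 = 0.00248062 ms.
Per-hop propagation t_prop = 544000/300000000 = 1.81333 ms.
Pipeline fill: first packet needs 2·t_tx to clear all hops; remaining 19 packets each add one t_tx.
Total = (2+20-1)·t_tx + 2·t_prop = 21·0.00248062 + 2·1.81333 = 3.68 ms.

3.68 ms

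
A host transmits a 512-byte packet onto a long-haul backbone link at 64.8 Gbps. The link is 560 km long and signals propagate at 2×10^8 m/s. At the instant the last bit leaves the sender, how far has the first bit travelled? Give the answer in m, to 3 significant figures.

12.6 m

t_tx = L/R = 4096/64800000000 = 6.32099e-08 s.
Distance = s × t_tx = 200000000 × 6.32099e-08 = 12.6 m.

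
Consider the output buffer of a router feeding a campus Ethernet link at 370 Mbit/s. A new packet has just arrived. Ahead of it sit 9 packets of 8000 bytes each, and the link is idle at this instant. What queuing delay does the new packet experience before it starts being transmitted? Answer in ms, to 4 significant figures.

Each queued packet: L/R = 64000/370000000 = 0.172973 ms.
9 queued → 1.55676 ms.
Queuing delay = 1.557 ms.

1.557 ms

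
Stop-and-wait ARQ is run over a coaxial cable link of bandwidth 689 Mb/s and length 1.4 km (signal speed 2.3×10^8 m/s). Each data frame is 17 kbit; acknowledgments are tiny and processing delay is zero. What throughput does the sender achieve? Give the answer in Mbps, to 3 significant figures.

t_tx = L/R = 17000/689000000 = 2.46734e-05 s.
t_prop = 1400/2.3e+08 = 6.08696e-06 s; RTT = 1.21739e-05 s.
Cycle = t_tx + RTT = 3.68474e-05 s.
Throughput = L / cycle = 17000 / 3.68474e-05 = 461 Mbps.

461 Mbps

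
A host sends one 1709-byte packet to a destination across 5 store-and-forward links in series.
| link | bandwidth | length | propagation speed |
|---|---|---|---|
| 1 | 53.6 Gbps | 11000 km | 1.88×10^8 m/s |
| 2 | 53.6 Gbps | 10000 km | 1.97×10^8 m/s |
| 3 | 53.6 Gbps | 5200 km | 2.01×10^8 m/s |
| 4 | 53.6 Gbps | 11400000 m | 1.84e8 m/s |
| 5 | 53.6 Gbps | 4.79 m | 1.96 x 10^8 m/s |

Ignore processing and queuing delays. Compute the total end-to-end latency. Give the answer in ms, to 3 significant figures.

197 ms

L = 1709 × 8 = 13672 bits.
Transmission delay per hop = L/R = 13672/53600000000 = 0.000255075 ms; 5 hops → 0.00127537 ms.
Propagation delays (d/s per hop): 58.5106, 50.7614, 25.8706, 61.9565, 2.44388e-05 ms; sum = 197.099 ms.
End-to-end = 197 ms.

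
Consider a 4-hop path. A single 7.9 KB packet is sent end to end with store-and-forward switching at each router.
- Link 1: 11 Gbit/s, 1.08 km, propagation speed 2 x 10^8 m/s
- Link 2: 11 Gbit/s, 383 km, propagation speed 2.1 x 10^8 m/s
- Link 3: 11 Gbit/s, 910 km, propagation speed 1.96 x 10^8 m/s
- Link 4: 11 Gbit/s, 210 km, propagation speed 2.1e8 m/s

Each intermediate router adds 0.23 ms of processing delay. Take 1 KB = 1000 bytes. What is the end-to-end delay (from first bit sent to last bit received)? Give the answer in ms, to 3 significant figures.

8.19 ms

L = 63200 bits.
Transmission delay per hop = L/R = 63200/11000000000 = 0.00574545 ms; 4 hops → 0.0229818 ms.
Propagation delays (d/s per hop): 0.0054, 1.82381, 4.64286, 1 ms; sum = 7.47207 ms.
Processing at 3 router(s): 3 × 0.23 ms = 0.69 ms.
End-to-end = 8.19 ms.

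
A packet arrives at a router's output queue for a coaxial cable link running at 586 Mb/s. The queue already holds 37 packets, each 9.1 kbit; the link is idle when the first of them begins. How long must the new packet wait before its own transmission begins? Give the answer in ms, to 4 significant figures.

0.5746 ms

Each queued packet: L/R = 9100/586000000 = 0.015529 ms.
37 queued → 0.574573 ms.
Queuing delay = 0.5746 ms.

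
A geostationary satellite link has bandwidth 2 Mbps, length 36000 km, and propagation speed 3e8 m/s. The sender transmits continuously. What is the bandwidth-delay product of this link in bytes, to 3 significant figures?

Propagation delay = 36000000 / 300000000 = 0.12 s.
BDP = R × t_prop = 2000000 × 0.12 = 240000 bits.
In bytes: 240000/8 = 30000 bytes.

30000 bytes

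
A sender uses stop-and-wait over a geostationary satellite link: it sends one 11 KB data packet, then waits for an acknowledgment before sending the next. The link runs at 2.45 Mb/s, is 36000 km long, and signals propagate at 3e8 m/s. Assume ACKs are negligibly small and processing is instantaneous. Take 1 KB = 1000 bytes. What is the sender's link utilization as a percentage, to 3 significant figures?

t_tx = L/R = 88000/2450000 = 0.0359184 s.
t_prop = 36000000/300000000 = 0.12 s; RTT = 0.24 s.
Cycle = t_tx + RTT = 0.275918 s.
Utilization = t_tx / cycle = 0.0359184/0.275918 = 13.0 %.

13.0 %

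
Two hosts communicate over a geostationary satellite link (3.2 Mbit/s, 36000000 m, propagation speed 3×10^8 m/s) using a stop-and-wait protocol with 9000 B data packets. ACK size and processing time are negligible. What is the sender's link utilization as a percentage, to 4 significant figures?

t_tx = L/R = 72000/3200000 = 0.0225 s.
t_prop = 36000000/300000000 = 0.12 s; RTT = 0.24 s.
Cycle = t_tx + RTT = 0.2625 s.
Utilization = t_tx / cycle = 0.0225/0.2625 = 8.571 %.

8.571 %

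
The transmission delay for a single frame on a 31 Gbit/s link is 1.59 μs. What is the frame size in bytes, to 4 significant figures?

6161 bytes

L = R × t_tx = 31000000000 b/s × 1.59e-06 s = 49290 bits.
In bytes: 49290 / 8 = 6161 bytes.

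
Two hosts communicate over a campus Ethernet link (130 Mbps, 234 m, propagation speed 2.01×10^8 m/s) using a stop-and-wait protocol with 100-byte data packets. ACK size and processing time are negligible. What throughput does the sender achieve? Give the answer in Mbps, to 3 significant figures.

t_tx = L/R = 800/130000000 = 6.15385e-06 s.
t_prop = 234/2.01e+08 = 1.16418e-06 s; RTT = 2.32836e-06 s.
Cycle = t_tx + RTT = 8.4822e-06 s.
Throughput = L / cycle = 800 / 8.4822e-06 = 94.3 Mbps.

94.3 Mbps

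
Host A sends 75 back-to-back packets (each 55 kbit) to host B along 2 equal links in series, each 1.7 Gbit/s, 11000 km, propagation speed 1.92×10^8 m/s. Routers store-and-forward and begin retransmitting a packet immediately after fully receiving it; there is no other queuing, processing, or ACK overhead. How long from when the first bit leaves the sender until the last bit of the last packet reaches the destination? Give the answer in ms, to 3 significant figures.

117 ms

Per-hop transmission t_tx = L/R = 55000/1700000000 = 0.0323529 ms.
Per-hop propagation t_prop = 11000000/192000000 = 57.2917 ms.
Pipeline fill: first packet needs 2·t_tx to clear all hops; remaining 74 packets each add one t_tx.
Total = (2+75-1)·t_tx + 2·t_prop = 76·0.0323529 + 2·57.2917 = 117 ms.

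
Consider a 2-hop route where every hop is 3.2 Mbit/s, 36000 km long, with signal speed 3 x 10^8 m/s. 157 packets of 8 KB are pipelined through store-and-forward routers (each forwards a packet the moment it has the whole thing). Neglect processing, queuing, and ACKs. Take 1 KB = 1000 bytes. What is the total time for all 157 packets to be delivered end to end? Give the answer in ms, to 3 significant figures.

3400 ms

Per-hop transmission t_tx = L/R = 64000/3200000 = 20 ms.
Per-hop propagation t_prop = 36000000/300000000 = 120 ms.
Pipeline fill: first packet needs 2·t_tx to clear all hops; remaining 156 packets each add one t_tx.
Total = (2+157-1)·t_tx + 2·t_prop = 158·20 + 2·120 = 3400 ms.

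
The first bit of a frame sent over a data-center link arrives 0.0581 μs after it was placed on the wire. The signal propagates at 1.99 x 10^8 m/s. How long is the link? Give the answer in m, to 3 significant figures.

d = s × t_prop = 199000000 × 5.81e-08 = 11.6 m.

11.6 m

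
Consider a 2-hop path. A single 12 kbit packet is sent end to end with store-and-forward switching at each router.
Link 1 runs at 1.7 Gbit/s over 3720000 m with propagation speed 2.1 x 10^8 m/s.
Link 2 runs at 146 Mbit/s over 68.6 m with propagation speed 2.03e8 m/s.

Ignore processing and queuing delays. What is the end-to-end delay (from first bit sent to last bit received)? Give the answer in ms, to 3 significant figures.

L = 12000 bits.
Transmission delays (L/R per hop): 0.00705882, 0.0821918 ms; sum = 0.0892506 ms.
Propagation delays (d/s per hop): 17.7143, 0.000337931 ms; sum = 17.7146 ms.
End-to-end = 17.8 ms.

17.8 ms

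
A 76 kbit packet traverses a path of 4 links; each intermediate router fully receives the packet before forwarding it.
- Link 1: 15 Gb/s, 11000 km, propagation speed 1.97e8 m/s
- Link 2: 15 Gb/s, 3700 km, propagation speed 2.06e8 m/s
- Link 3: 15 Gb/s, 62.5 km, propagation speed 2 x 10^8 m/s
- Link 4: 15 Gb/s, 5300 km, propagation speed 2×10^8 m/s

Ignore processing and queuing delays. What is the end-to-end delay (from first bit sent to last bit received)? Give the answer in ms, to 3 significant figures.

L = 76000 bits.
Transmission delay per hop = L/R = 76000/15000000000 = 0.00506667 ms; 4 hops → 0.0202667 ms.
Propagation delays (d/s per hop): 55.8376, 17.9612, 0.3125, 26.5 ms; sum = 100.611 ms.
End-to-end = 101 ms.

101 ms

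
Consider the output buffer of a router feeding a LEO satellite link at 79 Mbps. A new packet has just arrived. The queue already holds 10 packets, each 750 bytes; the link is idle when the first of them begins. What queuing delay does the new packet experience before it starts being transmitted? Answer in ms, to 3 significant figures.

0.759 ms

Each queued packet: L/R = 6000/79000000 = 0.0759494 ms.
10 queued → 0.759494 ms.
Queuing delay = 0.759 ms.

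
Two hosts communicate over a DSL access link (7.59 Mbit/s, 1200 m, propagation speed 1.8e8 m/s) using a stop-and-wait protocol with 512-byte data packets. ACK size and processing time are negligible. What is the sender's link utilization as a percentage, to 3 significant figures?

t_tx = L/R = 4096/7590000 = 0.000539657 s.
t_prop = 1200/180000000 = 6.66667e-06 s; RTT = 1.33333e-05 s.
Cycle = t_tx + RTT = 0.000552991 s.
Utilization = t_tx / cycle = 0.000539657/0.000552991 = 97.6 %.

97.6 %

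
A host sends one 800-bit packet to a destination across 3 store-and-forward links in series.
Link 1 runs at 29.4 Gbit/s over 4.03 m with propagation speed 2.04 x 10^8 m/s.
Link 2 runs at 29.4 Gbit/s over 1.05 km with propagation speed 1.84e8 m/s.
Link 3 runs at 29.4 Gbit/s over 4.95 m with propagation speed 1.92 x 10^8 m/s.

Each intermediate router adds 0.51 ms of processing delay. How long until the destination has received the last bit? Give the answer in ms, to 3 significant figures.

Transmission delay per hop = L/R = 800/29400000000 = 2.72109e-05 ms; 3 hops → 8.16327e-05 ms.
Propagation delays (d/s per hop): 1.97549e-05, 0.00570652, 2.57813e-05 ms; sum = 0.00575206 ms.
Processing at 2 router(s): 2 × 0.51 ms = 1.02 ms.
End-to-end = 1.03 ms.

1.03 ms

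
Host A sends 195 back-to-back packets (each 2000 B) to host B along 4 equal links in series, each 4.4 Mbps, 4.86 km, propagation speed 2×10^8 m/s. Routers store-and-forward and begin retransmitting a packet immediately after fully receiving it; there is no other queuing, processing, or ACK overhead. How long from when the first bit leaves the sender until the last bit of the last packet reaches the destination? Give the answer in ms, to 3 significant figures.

Per-hop transmission t_tx = L/R = 16000/4400000 = 3.63636 ms.
Per-hop propagation t_prop = 4860/200000000 = 0.0243 ms.
Pipeline fill: first packet needs 4·t_tx to clear all hops; remaining 194 packets each add one t_tx.
Total = (4+195-1)·t_tx + 4·t_prop = 198·3.63636 + 4·0.0243 = 720 ms.

720 ms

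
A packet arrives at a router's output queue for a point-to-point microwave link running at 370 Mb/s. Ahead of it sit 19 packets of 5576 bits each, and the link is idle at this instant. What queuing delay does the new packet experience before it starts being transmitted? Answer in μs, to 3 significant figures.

286 μs

Each queued packet: L/R = 5576/370000000 = 15.0703 μs.
19 queued → 286.335 μs.
Queuing delay = 286 μs.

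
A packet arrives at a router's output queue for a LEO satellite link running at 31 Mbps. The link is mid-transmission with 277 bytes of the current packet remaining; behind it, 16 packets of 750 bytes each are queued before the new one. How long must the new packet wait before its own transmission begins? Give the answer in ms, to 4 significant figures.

3.168 ms

Each queued packet: L/R = 6000/31000000 = 0.193548 ms.
16 queued → 3.09677 ms.
Plus remaining 2216 bits of current packet: 0.0714839 ms.
Queuing delay = 3.168 ms.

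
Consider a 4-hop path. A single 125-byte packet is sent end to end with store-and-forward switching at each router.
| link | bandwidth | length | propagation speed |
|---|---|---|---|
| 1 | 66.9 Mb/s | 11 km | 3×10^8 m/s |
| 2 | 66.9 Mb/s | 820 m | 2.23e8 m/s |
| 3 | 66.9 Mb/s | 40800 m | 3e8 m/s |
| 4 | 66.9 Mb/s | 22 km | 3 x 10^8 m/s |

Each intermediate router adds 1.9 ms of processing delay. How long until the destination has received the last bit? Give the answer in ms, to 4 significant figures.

L = 125 × 8 = 1000 bits.
Transmission delay per hop = L/R = 1000/6.69e+07 = 0.0149477 ms; 4 hops → 0.0597907 ms.
Propagation delays (d/s per hop): 0.0366667, 0.00367713, 0.136, 0.0733333 ms; sum = 0.249677 ms.
Processing at 3 router(s): 3 × 1.9 ms = 5.7 ms.
End-to-end = 6.009 ms.

6.009 ms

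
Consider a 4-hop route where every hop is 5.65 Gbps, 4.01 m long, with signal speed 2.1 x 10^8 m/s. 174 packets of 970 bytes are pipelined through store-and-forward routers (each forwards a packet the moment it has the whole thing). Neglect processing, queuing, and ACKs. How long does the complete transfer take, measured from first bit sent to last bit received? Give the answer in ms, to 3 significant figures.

Per-hop transmission t_tx = L/R = 7760/5650000000 = 0.00137345 ms.
Per-hop propagation t_prop = 4.01/210000000 = 1.90952e-05 ms.
Pipeline fill: first packet needs 4·t_tx to clear all hops; remaining 173 packets each add one t_tx.
Total = (4+174-1)·t_tx + 4·t_prop = 177·0.00137345 + 4·1.90952e-05 = 0.243 ms.

0.243 ms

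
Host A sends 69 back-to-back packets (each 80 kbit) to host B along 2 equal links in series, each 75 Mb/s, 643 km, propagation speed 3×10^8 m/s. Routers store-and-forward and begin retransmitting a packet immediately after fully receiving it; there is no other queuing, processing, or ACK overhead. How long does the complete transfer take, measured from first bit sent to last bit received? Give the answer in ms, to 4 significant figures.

78.95 ms

Per-hop transmission t_tx = L/R = 80000/75000000 = 1.06667 ms.
Per-hop propagation t_prop = 643000/300000000 = 2.14333 ms.
Pipeline fill: first packet needs 2·t_tx to clear all hops; remaining 68 packets each add one t_tx.
Total = (2+69-1)·t_tx + 2·t_prop = 70·1.06667 + 2·2.14333 = 78.95 ms.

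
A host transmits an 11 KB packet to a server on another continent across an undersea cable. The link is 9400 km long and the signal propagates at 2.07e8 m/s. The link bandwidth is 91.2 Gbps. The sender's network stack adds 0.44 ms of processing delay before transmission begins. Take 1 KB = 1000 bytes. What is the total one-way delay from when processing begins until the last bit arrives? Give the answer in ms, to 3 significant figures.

L = 88000 bits.
Transmission delay = L/R = 88000 / 91200000000 = 0.000964912 ms.
Propagation delay = d/s = 9400000 m / 2.07e+08 m/s = 45.4106 ms.
Plus processing delay 0.44 ms = 0.44 ms.
Total = 45.9 ms.

45.9 ms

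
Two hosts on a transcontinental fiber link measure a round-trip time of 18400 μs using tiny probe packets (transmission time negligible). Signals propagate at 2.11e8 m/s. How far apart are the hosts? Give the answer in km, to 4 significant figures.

1941 km

One-way propagation = RTT/2 = 9200 μs.
d = s × t = 211000000 × 0.0092 = 1941 km.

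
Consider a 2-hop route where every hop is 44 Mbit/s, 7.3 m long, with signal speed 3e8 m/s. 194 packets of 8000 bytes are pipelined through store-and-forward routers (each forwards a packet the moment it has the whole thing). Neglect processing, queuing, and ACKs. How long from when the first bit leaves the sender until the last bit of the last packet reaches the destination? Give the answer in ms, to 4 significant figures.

Per-hop transmission t_tx = L/R = 64000/44000000 = 1.45455 ms.
Per-hop propagation t_prop = 7.3/300000000 = 2.43333e-05 ms.
Pipeline fill: first packet needs 2·t_tx to clear all hops; remaining 193 packets each add one t_tx.
Total = (2+194-1)·t_tx + 2·t_prop = 195·1.45455 + 2·2.43333e-05 = 283.6 ms.

283.6 ms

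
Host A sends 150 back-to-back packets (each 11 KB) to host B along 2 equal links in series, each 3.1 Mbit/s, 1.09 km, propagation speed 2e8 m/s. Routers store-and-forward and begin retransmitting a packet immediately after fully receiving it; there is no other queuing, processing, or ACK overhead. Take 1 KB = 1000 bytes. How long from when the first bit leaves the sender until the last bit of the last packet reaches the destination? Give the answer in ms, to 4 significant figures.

Per-hop transmission t_tx = L/R = 88000/3100000 = 28.3871 ms.
Per-hop propagation t_prop = 1090/200000000 = 0.00545 ms.
Pipeline fill: first packet needs 2·t_tx to clear all hops; remaining 149 packets each add one t_tx.
Total = (2+150-1)·t_tx + 2·t_prop = 151·28.3871 + 2·0.00545 = 4286 ms.

4286 ms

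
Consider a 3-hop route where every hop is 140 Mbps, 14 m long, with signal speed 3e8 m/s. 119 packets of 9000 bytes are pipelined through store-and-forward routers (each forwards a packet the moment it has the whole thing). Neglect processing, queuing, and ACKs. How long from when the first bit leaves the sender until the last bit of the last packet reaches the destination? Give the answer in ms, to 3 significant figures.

Per-hop transmission t_tx = L/R = 72000/140000000 = 0.514286 ms.
Per-hop propagation t_prop = 14/300000000 = 4.66667e-05 ms.
Pipeline fill: first packet needs 3·t_tx to clear all hops; remaining 118 packets each add one t_tx.
Total = (3+119-1)·t_tx + 3·t_prop = 121·0.514286 + 3·4.66667e-05 = 62.2 ms.

62.2 ms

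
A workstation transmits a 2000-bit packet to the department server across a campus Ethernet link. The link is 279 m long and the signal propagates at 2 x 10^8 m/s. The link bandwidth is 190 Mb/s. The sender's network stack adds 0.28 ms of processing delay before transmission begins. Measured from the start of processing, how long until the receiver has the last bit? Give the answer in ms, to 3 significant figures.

Transmission delay = L/R = 2000 / 190000000 = 0.0105263 ms.
Propagation delay = d/s = 279 m / 200000000 m/s = 0.001395 ms.
Plus processing delay 0.28 ms = 0.28 ms.
Total = 0.292 ms.

0.292 ms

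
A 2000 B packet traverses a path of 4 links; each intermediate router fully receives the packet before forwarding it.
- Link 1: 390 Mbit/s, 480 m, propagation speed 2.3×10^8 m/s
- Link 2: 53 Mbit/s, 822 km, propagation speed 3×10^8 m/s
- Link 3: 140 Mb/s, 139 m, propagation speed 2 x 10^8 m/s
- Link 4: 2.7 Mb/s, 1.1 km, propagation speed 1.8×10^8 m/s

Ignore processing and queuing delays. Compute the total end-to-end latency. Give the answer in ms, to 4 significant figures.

L = 2000 × 8 = 16000 bits.
Transmission delays (L/R per hop): 0.0410256, 0.301887, 0.114286, 5.92593 ms; sum = 6.38312 ms.
Propagation delays (d/s per hop): 0.00208696, 2.74, 0.000695, 0.00611111 ms; sum = 2.74889 ms.
End-to-end = 9.132 ms.

9.132 ms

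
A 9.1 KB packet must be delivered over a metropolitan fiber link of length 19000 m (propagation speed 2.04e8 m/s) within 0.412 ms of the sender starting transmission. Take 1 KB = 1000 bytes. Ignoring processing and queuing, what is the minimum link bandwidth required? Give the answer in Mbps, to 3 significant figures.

L = 72800 bits.
Propagation delay = 19000 / 204000000 = 0.0931373 ms.
Transmission budget = 0.412 − 0.0931373 = 0.318863 ms.
R ≥ L / t_tx = 72800 bits / 0.000318863 s = 228 Mbps.

228 Mbps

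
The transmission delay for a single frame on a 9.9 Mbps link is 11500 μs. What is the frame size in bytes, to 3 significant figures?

14200 bytes

L = R × t_tx = 9900000 b/s × 0.0115 s = 113850 bits.
In bytes: 113850 / 8 = 14200 bytes.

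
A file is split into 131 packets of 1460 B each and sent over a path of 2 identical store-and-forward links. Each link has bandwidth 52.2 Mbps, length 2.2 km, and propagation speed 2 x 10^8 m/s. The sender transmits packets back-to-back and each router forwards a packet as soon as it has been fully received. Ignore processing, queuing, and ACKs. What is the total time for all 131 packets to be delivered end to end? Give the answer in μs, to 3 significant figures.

Per-hop transmission t_tx = L/R = 11680/52200000 = 223.755 μs.
Per-hop propagation t_prop = 2200/200000000 = 11 μs.
Pipeline fill: first packet needs 2·t_tx to clear all hops; remaining 130 packets each add one t_tx.
Total = (2+131-1)·t_tx + 2·t_prop = 132·223.755 + 2·11 = 29600 μs.

29600 μs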